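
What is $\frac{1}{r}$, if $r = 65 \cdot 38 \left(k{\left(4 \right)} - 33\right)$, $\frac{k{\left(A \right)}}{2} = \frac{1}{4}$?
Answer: $- \frac{1}{80275} \approx -1.2457 \cdot 10^{-5}$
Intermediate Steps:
$k{\left(A \right)} = \frac{1}{2}$ ($k{\left(A \right)} = \frac{2}{4} = 2 \cdot \frac{1}{4} = \frac{1}{2}$)
$r = -80275$ ($r = 65 \cdot 38 \left(\frac{1}{2} - 33\right) = 2470 \left(- \frac{65}{2}\right) = -80275$)
$\frac{1}{r} = \frac{1}{-80275} = - \frac{1}{80275}$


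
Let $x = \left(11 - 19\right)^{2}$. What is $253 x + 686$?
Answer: $16878$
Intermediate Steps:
$x = 64$ ($x = \left(-8\right)^{2} = 64$)
$253 x + 686 = 253 \cdot 64 + 686 = 16192 + 686 = 16878$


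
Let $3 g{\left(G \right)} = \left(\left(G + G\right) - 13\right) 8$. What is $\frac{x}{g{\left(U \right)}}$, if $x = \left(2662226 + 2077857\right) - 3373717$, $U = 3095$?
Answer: $\frac{683183}{8236} \approx 82.951$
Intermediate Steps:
$x = 1366366$ ($x = 4740083 - 3373717 = 1366366$)
$g{\left(G \right)} = - \frac{104}{3} + \frac{16 G}{3}$ ($g{\left(G \right)} = \frac{\left(\left(G + G\right) - 13\right) 8}{3} = \frac{\left(2 G - 13\right) 8}{3} = \frac{\left(-13 + 2 G\right) 8}{3} = \frac{-104 + 16 G}{3} = - \frac{104}{3} + \frac{16 G}{3}$)
$\frac{x}{g{\left(U \right)}} = \frac{1366366}{- \frac{104}{3} + \frac{16}{3} \cdot 3095} = \frac{1366366}{- \frac{104}{3} + \frac{49520}{3}} = \frac{1366366}{16472} = 1366366 \cdot \frac{1}{16472} = \frac{683183}{8236}$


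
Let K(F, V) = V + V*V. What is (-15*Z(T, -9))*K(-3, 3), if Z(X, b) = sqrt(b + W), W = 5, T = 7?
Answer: -360*I ≈ -360.0*I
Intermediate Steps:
K(F, V) = V + V**2
Z(X, b) = sqrt(5 + b) (Z(X, b) = sqrt(b + 5) = sqrt(5 + b))
(-15*Z(T, -9))*K(-3, 3) = (-15*sqrt(5 - 9))*(3*(1 + 3)) = (-30*I)*(3*4) = -30*I*12 = -360*I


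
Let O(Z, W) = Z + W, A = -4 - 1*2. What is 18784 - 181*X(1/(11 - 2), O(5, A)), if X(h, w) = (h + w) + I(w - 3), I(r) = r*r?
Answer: 144440/9 ≈ 16049.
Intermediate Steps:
I(r) = r²
A = -6 (A = -4 - 2 = -6)
O(Z, W) = W + Z
X(h, w) = h + w + (-3 + w)² (X(h, w) = (h + w) + (w - 3)² = (h + w) + (-3 + w)² = h + w + (-3 + w)²)
18784 - 181*X(1/(11 - 2), O(5, A)) = 18784 - 181*(1/(11 - 2) + (-6 + 5) + (-3 + (-6 + 5))²) = 18784 - 181*(1/9 - 1 + (-3 - 1)²) = 18784 - 181*(⅑ - 1 + (-4)²) = 18784 - 181*(⅑ - 1 + 16) = 18784 - 181*136/9 = 18784 - 1*24616/9 = 18784 - 24616/9 = 144440/9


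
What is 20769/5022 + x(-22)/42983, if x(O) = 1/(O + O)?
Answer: 6546567961/1582977924 ≈ 4.1356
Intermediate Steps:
x(O) = 1/(2*O)
20769/5022 + x(-22)/42983 = 20769/5022 + ((½)/(-22))/42983 = 20769*(1/5022) + ((½)*(-1/22))*(1/42983) = 6923/1674 - 1/44*1/42983 = 6923/1674 - 1/1891252 = 6546567961/1582977924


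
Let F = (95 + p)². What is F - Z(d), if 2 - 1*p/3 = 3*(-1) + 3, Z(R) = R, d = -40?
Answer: 10241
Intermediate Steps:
p = 6 (p = 6 - 3*(3*(-1) + 3) = 6 - 3*(-3 + 3) = 6 - 3*0 = 6 + 0 = 6)
F = 10201 (F = (95 + 6)² = 101² = 10201)
F - Z(d) = 10201 - 1*(-40) = 10201 + 40 = 10241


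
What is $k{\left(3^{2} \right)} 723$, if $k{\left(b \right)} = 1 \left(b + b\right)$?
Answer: $13014$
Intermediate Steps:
$k{\left(b \right)} = 2 b$ ($k{\left(b \right)} = 1 \cdot 2 b = 2 b$)
$k{\left(3^{2} \right)} 723 = 2 \cdot 3^{2} \cdot 723 = 2 \cdot 9 \cdot 723 = 18 \cdot 723 = 13014$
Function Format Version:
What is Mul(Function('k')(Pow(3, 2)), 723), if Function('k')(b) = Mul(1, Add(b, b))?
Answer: 13014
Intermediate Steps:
Function('k')(b) = Mul(2, b) (Function('k')(b) = Mul(1, Mul(2, b)) = Mul(2, b))
Mul(Function('k')(Pow(3, 2)), 723) = Mul(Mul(2, Pow(3, 2)), 723) = Mul(Mul(2, 9), 723) = Mul(18, 723) = 13014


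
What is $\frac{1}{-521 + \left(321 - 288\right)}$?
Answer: $- \frac{1}{488} \approx -0.0020492$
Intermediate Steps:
$\frac{1}{-521 + \left(321 - 288\right)} = \frac{1}{-521 + 33} = \frac{1}{-488} = - \frac{1}{488}$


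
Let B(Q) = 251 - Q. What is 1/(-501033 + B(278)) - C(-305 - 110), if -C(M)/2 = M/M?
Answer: 1002119/501060 ≈ 2.0000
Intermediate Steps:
C(M) = -2 (C(M) = -2*M/M = -2*1 = -2)
1/(-501033 + B(278)) - C(-305 - 110) = 1/(-501033 + (251 - 1*278)) - 1*(-2) = 1/(-501033 + (251 - 278)) + 2 = 1/(-501033 - 27) + 2 = 1/(-501060) + 2 = -1/501060 + 2 = 1002119/501060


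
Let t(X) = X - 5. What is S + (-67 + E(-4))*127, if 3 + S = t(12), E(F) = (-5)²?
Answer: -5330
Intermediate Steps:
E(F) = 25
t(X) = -5 + X
S = 4 (S = -3 + (-5 + 12) = -3 + 7 = 4)
S + (-67 + E(-4))*127 = 4 + (-67 + 25)*127 = 4 - 42*127 = 4 - 5334 = -5330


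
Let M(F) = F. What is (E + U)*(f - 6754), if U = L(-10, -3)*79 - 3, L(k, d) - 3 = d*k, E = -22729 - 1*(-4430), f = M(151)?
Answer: 103634085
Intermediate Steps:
f = 151
E = -18299 (E = -22729 + 4430 = -18299)
L(k, d) = 3 + d*k
U = 2604 (U = (3 - 3*(-10))*79 - 3 = (3 + 30)*79 - 3 = 33*79 - 3 = 2607 - 3 = 2604)
(E + U)*(f - 6754) = (-18299 + 2604)*(151 - 6754) = -15695*(-6603) = 103634085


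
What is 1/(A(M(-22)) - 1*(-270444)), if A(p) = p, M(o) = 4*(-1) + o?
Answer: 1/270418 ≈ 3.6980e-6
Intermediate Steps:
M(o) = -4 + o
1/(A(M(-22)) - 1*(-270444)) = 1/((-4 - 22) - 1*(-270444)) = 1/(-26 + 270444) = 1/270418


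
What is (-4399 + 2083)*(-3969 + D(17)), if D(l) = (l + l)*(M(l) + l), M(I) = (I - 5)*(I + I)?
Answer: -24273996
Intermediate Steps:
M(I) = 2*I*(-5 + I) (M(I) = (-5 + I)*(2*I) = 2*I*(-5 + I))
D(l) = 2*l*(l + 2*l*(-5 + l)) (D(l) = (l + l)*(2*l*(-5 + l) + l) = (2*l)*(l + 2*l*(-5 + l)) = 2*l*(l + 2*l*(-5 + l)))
(-4399 + 2083)*(-3969 + D(17)) = (-4399 + 2083)*(-3969 + 17²*(-18 + 4*17)) = -2316*(-3969 + 289*(-18 + 68)) = -2316*(-3969 + 289*50) = -2316*(-3969 + 14450) = -2316*10481 = -24273996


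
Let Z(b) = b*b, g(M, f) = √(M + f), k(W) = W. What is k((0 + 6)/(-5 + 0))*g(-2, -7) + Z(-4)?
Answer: 16 - 18*I/5 ≈ 16.0 - 3.6*I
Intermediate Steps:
Z(b) = b²
k((0 + 6)/(-5 + 0))*g(-2, -7) + Z(-4) = ((0 + 6)/(-5 + 0))*√(-2 - 7) + (-4)² = (6/(-5))*√(-9) + 16 = (6*(-⅕))*(3*I) + 16 = -18*I/5 + 16 = 16 - 18*I/5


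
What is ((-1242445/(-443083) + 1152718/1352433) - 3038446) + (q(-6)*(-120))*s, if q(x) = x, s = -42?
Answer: -1838877425256147875/599240070939 ≈ -3.0687e+6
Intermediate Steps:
((-1242445/(-443083) + 1152718/1352433) - 3038446) + (q(-6)*(-120))*s = ((-1242445/(-443083) + 1152718/1352433) - 3038446) - 6*(-120)*(-42) = ((-1242445*(-1/443083) + 1152718*(1/1352433)) - 3038446) + 720*(-42) = ((1242445/443083 + 1152718/1352433) - 3038446) - 30240 = (2191073368279/599240070939 - 3038446) - 30240 = -1820756405510952515/599240070939 - 30240 = -1838877425256147875/599240070939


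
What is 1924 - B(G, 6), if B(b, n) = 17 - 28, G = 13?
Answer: 1935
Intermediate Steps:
B(b, n) = -11
1924 - B(G, 6) = 1924 - 1*(-11) = 1924 + 11 = 1935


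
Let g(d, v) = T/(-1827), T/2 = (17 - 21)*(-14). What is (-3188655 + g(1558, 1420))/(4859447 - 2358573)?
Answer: -832238971/652728114 ≈ -1.2750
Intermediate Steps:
T = 112 (T = 2*((17 - 21)*(-14)) = 2*(-4*(-14)) = 2*56 = 112)
g(d, v) = -16/261 (g(d, v) = 112/(-1827) = 112*(-1/1827) = -16/261)
(-3188655 + g(1558, 1420))/(4859447 - 2358573) = (-3188655 - 16/261)/(4859447 - 2358573) = -832238971/261/2500874 = -832238971/261*1/2500874 = -832238971/652728114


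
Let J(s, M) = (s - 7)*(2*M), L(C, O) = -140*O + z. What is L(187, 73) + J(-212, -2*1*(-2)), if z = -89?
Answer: -12061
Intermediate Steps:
L(C, O) = -89 - 140*O (L(C, O) = -140*O - 89 = -89 - 140*O)
J(s, M) = 2*M*(-7 + s) (J(s, M) = (-7 + s)*(2*M) = 2*M*(-7 + s))
L(187, 73) + J(-212, -2*1*(-2)) = (-89 - 140*73) + 2*(-2*1*(-2))*(-7 - 212) = (-89 - 10220) + 2*(-2*(-2))*(-219) = -10309 + 2*4*(-219) = -10309 - 1752 = -12061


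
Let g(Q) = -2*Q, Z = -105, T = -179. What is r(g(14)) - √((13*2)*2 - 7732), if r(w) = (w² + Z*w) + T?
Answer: 3545 - 16*I*√30 ≈ 3545.0 - 87.636*I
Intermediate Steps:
r(w) = -179 + w² - 105*w (r(w) = (w² - 105*w) - 179 = -179 + w² - 105*w)
r(g(14)) - √((13*2)*2 - 7732) = (-179 + (-2*14)² - (-210)*14) - √((13*2)*2 - 7732) = (-179 + (-28)² - 105*(-28)) - √(26*2 - 7732) = (-179 + 784 + 2940) - √(52 - 7732) = 3545 - √(-7680) = 3545 - 16*I*√30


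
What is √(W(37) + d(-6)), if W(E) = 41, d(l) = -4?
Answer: √37 ≈ 6.0828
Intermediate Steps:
√(W(37) + d(-6)) = √(41 - 4) = √37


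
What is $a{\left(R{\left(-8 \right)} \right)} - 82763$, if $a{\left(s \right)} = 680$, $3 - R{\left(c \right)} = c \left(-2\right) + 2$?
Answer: $-82083$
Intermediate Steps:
$R{\left(c \right)} = 1 + 2 c$ ($R{\left(c \right)} = 3 - \left(c \left(-2\right) + 2\right) = 3 - \left(- 2 c + 2\right) = 3 - \left(2 - 2 c\right) = 3 + \left(-2 + 2 c\right) = 1 + 2 c$)
$a{\left(R{\left(-8 \right)} \right)} - 82763 = 680 - 82763 = -82083$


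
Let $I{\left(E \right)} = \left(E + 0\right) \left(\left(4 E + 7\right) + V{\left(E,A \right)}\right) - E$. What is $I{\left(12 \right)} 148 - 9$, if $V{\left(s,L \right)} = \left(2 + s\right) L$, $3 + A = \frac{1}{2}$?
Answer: $33735$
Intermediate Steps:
$A = - \frac{5}{2}$ ($A = -3 + \frac{1}{2} = - \frac{5}{2} \approx -2.5$)
$V{\left(s,L \right)} = L \left(2 + s\right)$
$I{\left(E \right)} = - E + E \left(2 + \frac{3 E}{2}\right)$ ($I{\left(E \right)} = \left(E + 0\right) \left(\left(4 E + 7\right) - \frac{5 \left(2 + E\right)}{2}\right) - E = E \left(\left(7 + 4 E\right) - \left(5 + \frac{5 E}{2}\right)\right) - E = E \left(2 + \frac{3 E}{2}\right) - E = - E + E \left(2 + \frac{3 E}{2}\right)$)
$I{\left(12 \right)} 148 - 9 = \frac{1}{2} \cdot 12 \left(2 + 3 \cdot 12\right) 148 - 9 = \frac{1}{2} \cdot 12 \left(2 + 36\right) 148 - 9 = \frac{1}{2} \cdot 12 \cdot 38 \cdot 148 - 9 = 228 \cdot 148 - 9 = 33744 - 9 = 33735$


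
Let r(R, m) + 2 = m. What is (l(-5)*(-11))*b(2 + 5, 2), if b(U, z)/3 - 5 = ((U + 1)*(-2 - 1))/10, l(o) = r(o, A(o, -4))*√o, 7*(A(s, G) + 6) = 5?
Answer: 21879*I*√5/35 ≈ 1397.8*I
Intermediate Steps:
A(s, G) = -37/7 (A(s, G) = -6 + (⅐)*5 = -6 + 5/7 = -37/7)
r(R, m) = -2 + m
l(o) = -51*√o/7 (l(o) = (-2 - 37/7)*√o = -51*√o/7)
b(U, z) = 141/10 - 9*U/10 (b(U, z) = 15 + 3*(((U + 1)*(-2 - 1))/10) = 15 + 3*(((1 + U)*(-3))*(⅒)) = 15 + 3*((-3 - 3*U)*(⅒)) = 15 + 3*(-3/10 - 3*U/10) = 15 + (-9/10 - 9*U/10) = 141/10 - 9*U/10)
(l(-5)*(-11))*b(2 + 5, 2) = (-51*I*√5/7*(-11))*(141/10 - 9*(2 + 5)/10) = (-51*I*√5/7*(-11))*(141/10 - 9/10*7) = (-51*I*√5/7*(-11))*(141/10 - 63/10) = (561*I*√5/7)*(39/5) = 21879*I*√5/35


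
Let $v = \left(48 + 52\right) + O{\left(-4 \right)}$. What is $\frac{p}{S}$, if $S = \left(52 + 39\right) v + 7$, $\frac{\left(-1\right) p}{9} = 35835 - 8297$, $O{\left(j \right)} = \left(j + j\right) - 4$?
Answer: $- \frac{35406}{1145} \approx -30.922$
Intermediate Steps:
$O{\left(j \right)} = -4 + 2 j$ ($O{\left(j \right)} = 2 j - 4 = -4 + 2 j$)
$v = 88$ ($v = \left(48 + 52\right) + \left(-4 + 2 \left(-4\right)\right) = 100 - 12 = 88$)
$p = -247842$ ($p = - 9 \left(35835 - 8297\right) = \left(-9\right) 27538 = -247842$)
$S = 8015$ ($S = \left(52 + 39\right) 88 + 7 = 91 \cdot 88 + 7 = 8008 + 7 = 8015$)
$\frac{p}{S} = - \frac{247842}{8015} = \left(-247842\right) \frac{1}{8015} = - \frac{35406}{1145}$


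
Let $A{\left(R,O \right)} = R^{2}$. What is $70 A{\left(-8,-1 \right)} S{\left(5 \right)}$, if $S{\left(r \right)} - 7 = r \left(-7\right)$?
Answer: $-125440$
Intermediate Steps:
$S{\left(r \right)} = 7 - 7 r$ ($S{\left(r \right)} = 7 + r \left(-7\right) = 7 - 7 r$)
$70 A{\left(-8,-1 \right)} S{\left(5 \right)} = 70 \left(-8\right)^{2} \left(7 - 35\right) = 70 \cdot 64 \left(7 - 35\right) = 4480 \left(-28\right) = -125440$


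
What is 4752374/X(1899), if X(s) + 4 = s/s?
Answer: -4752374/3 ≈ -1.5841e+6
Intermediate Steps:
X(s) = -3 (X(s) = -4 + s/s = -4 + 1 = -3)
4752374/X(1899) = 4752374/(-3) = 4752374*(-⅓) = -4752374/3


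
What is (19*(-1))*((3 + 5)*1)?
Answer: -152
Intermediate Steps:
(19*(-1))*((3 + 5)*1) = -152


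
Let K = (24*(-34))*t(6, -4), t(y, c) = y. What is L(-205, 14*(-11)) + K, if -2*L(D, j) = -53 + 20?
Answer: -9759/2 ≈ -4879.5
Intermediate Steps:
K = -4896 (K = (24*(-34))*6 = -816*6 = -4896)
L(D, j) = 33/2 (L(D, j) = -(-53 + 20)/2 = -½*(-33) = 33/2)
L(-205, 14*(-11)) + K = 33/2 - 4896 = -9759/2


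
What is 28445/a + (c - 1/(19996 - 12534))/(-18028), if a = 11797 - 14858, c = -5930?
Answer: -3691113592199/411780829096 ≈ -8.9638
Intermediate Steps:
a = -3061
28445/a + (c - 1/(19996 - 12534))/(-18028) = 28445/(-3061) + (-5930 - 1/(19996 - 12534))/(-18028) = 28445*(-1/3061) + (-5930 - 1/7462)*(-1/18028) = -28445/3061 + (-5930 - 1*1/7462)*(-1/18028) = -28445/3061 + (-5930 - 1/7462)*(-1/18028) = -28445/3061 - 44249661/7462*(-1/18028) = -28445/3061 + 44249661/134524936 = -3691113592199/411780829096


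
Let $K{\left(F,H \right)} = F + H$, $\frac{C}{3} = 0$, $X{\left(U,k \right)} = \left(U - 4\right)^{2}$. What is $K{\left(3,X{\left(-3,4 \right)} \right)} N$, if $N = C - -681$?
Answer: $35412$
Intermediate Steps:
$X{\left(U,k \right)} = \left(-4 + U\right)^{2}$
$C = 0$ ($C = 3 \cdot 0 = 0$)
$N = 681$ ($N = 0 - -681 = 0 + 681 = 681$)
$K{\left(3,X{\left(-3,4 \right)} \right)} N = \left(3 + \left(-4 - 3\right)^{2}\right) 681 = \left(3 + \left(-7\right)^{2}\right) 681 = \left(3 + 49\right) 681 = 52 \cdot 681 = 35412$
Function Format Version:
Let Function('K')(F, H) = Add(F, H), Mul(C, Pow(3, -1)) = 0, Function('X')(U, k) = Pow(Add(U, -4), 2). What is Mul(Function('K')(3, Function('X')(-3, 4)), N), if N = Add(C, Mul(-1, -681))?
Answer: 35412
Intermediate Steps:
Function('X')(U, k) = Pow(Add(-4, U), 2)
C = 0 (C = Mul(3, 0) = 0)
N = 681 (N = Add(0, Mul(-1, -681)) = Add(0, 681) = 681)
Mul(Function('K')(3, Function('X')(-3, 4)), N) = Mul(Add(3, Pow(Add(-4, -3), 2)), 681) = Mul(Add(3, Pow(-7, 2)), 681) = Mul(Add(3, 49), 681) = Mul(52, 681) = 35412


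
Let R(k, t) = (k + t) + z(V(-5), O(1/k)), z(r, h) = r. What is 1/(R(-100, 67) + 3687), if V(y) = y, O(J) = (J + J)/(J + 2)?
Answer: 1/3649 ≈ 0.00027405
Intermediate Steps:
O(J) = 2*J/(2 + J) (O(J) = (2*J)/(2 + J) = 2*J/(2 + J))
R(k, t) = -5 + k + t (R(k, t) = (k + t) - 5 = -5 + k + t)
1/(R(-100, 67) + 3687) = 1/((-5 - 100 + 67) + 3687) = 1/(-38 + 3687) = 1/3649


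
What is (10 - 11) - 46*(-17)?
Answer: 781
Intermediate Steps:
(10 - 11) - 46*(-17) = -1 + 782 = 781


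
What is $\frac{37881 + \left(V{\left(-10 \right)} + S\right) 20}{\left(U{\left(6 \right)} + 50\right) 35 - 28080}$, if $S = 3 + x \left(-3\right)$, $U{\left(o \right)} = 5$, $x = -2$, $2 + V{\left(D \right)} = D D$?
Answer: $- \frac{40021}{26155} \approx -1.5301$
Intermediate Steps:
$V{\left(D \right)} = -2 + D^{2}$ ($V{\left(D \right)} = -2 + D D = -2 + D^{2}$)
$S = 9$ ($S = 3 - -6 = 3 + 6 = 9$)
$\frac{37881 + \left(V{\left(-10 \right)} + S\right) 20}{\left(U{\left(6 \right)} + 50\right) 35 - 28080} = \frac{37881 + \left(\left(-2 + \left(-10\right)^{2}\right) + 9\right) 20}{\left(5 + 50\right) 35 - 28080} = \frac{37881 + \left(\left(-2 + 100\right) + 9\right) 20}{55 \cdot 35 - 28080} = \frac{37881 + \left(98 + 9\right) 20}{1925 - 28080} = \frac{37881 + 107 \cdot 20}{-26155} = \left(37881 + 2140\right) \left(- \frac{1}{26155}\right) = 40021 \left(- \frac{1}{26155}\right) = - \frac{40021}{26155}$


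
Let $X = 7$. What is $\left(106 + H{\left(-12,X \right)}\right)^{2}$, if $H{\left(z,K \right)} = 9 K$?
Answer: $28561$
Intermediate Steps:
$\left(106 + H{\left(-12,X \right)}\right)^{2} = \left(106 + 9 \cdot 7\right)^{2} = \left(106 + 63\right)^{2} = 169^{2} = 28561$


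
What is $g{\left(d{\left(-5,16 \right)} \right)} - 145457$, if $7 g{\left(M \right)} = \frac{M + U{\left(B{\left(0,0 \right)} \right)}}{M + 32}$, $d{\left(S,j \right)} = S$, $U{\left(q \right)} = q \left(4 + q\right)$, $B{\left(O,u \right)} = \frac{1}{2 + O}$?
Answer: $- \frac{109965503}{756} \approx -1.4546 \cdot 10^{5}$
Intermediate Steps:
$g{\left(M \right)} = \frac{\frac{9}{4} + M}{7 \left(32 + M\right)}$ ($g{\left(M \right)} = \frac{\left(M + \frac{4 + \frac{1}{2 + 0}}{2 + 0}\right) \frac{1}{M + 32}}{7} = \frac{\left(M + \frac{4 + \frac{1}{2}}{2}\right) \frac{1}{32 + M}}{7} = \frac{\left(M + \frac{1}{2} \cdot \frac{9}{2}\right) \frac{1}{32 + M}}{7} = \frac{\left(M + \frac{9}{4}\right) \frac{1}{32 + M}}{7} = \frac{\left(\frac{9}{4} + M\right) \frac{1}{32 + M}}{7} = \frac{\frac{1}{32 + M} \left(\frac{9}{4} + M\right)}{7} = \frac{\frac{9}{4} + M}{7 \left(32 + M\right)}$)
$g{\left(d{\left(-5,16 \right)} \right)} - 145457 = \frac{9 + 4 \left(-5\right)}{28 \left(32 - 5\right)} - 145457 = \frac{9 - 20}{28 \cdot 27} - 145457 = \frac{1}{28} \cdot \frac{1}{27} \left(-11\right) - 145457 = - \frac{11}{756} - 145457 = - \frac{109965503}{756}$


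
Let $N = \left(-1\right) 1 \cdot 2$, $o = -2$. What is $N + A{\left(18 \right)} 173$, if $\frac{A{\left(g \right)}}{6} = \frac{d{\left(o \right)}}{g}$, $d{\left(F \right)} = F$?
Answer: $- \frac{352}{3} \approx -117.33$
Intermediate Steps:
$A{\left(g \right)} = - \frac{12}{g}$ ($A{\left(g \right)} = 6 \left(- \frac{2}{g}\right) = - \frac{12}{g}$)
$N = -2$ ($N = \left(-1\right) 2 = -2$)
$N + A{\left(18 \right)} 173 = -2 + - \frac{12}{18} \cdot 173 = -2 + \left(-12\right) \frac{1}{18} \cdot 173 = -2 - \frac{346}{3} = - \frac{352}{3}$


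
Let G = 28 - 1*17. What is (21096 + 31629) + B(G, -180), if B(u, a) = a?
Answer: 52545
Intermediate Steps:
G = 11 (G = 28 - 17 = 11)
(21096 + 31629) + B(G, -180) = (21096 + 31629) - 180 = 52725 - 180 = 52545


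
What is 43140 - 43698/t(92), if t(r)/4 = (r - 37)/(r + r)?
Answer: 362592/55 ≈ 6592.6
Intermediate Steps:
t(r) = 2*(-37 + r)/r (t(r) = 4*((r - 37)/(r + r)) = 4*((-37 + r)/((2*r))) = 4*((-37 + r)*(1/(2*r))) = 4*((-37 + r)/(2*r)) = 2*(-37 + r)/r)
43140 - 43698/t(92) = 43140 - 43698/(2 - 74/92) = 43140 - 43698/(2 - 74*1/92) = 43140 - 43698/(2 - 37/46) = 43140 - 43698/55/46 = 43140 - 43698*46/55 = 43140 - 2010108/55 = 362592/55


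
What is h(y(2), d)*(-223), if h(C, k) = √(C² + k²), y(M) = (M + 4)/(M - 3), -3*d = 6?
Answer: -446*√10 ≈ -1410.4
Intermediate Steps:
d = -2 (d = -⅓*6 = -2)
y(M) = (4 + M)/(-3 + M)
h(y(2), d)*(-223) = √(((4 + 2)/(-3 + 2))² + (-2)²)*(-223) = √((6/(-1))² + 4)*(-223) = √((-1*6)² + 4)*(-223) = √((-6)² + 4)*(-223) = √(36 + 4)*(-223) = √40*(-223) = (2*√10)*(-223) = -446*√10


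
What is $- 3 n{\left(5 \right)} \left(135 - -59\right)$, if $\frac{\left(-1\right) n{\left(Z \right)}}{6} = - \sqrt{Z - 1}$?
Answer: $-6984$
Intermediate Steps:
$n{\left(Z \right)} = 6 \sqrt{-1 + Z}$ ($n{\left(Z \right)} = - 6 \left(- \sqrt{Z - 1}\right) = - 6 \left(- \sqrt{-1 + Z}\right) = 6 \sqrt{-1 + Z}$)
$- 3 n{\left(5 \right)} \left(135 - -59\right) = - 3 \cdot 6 \sqrt{-1 + 5} \left(135 - -59\right) = - 3 \cdot 6 \sqrt{4} \left(135 + 59\right) = - 3 \cdot 6 \cdot 2 \cdot 194 = \left(-3\right) 12 \cdot 194 = \left(-36\right) 194 = -6984$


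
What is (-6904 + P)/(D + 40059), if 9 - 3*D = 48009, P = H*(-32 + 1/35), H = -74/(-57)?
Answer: -4618762/15999235 ≈ -0.28869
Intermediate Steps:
H = 74/57 (H = -74*(-1/57) = 74/57 ≈ 1.2982)
P = -27602/665 (P = 74*(-32 + 1/35)/57 = (74/57)*(-1119/35) = -27602/665 ≈ -41.507)
D = -16000 (D = 3 - ⅓*48009 = 3 - 16003 = -16000)
(-6904 + P)/(D + 40059) = (-6904 - 27602/665)/(-16000 + 40059) = -4618762/665/24059 = -4618762/665*1/24059 = -4618762/15999235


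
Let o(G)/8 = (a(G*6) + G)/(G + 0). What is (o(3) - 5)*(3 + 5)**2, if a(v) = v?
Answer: 3264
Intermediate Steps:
o(G) = 56 (o(G) = 8*((G*6 + G)/(G + 0)) = 8*((6*G + G)/G) = 8*((7*G)/G) = 8*7 = 56)
(o(3) - 5)*(3 + 5)**2 = (56 - 5)*(3 + 5)**2 = 51*8**2 = 51*64 = 3264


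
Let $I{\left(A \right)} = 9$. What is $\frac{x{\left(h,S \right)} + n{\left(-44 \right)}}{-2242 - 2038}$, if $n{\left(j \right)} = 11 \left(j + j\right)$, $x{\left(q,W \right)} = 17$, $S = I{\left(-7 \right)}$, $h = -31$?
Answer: $\frac{951}{4280} \approx 0.2222$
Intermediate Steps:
$S = 9$
$n{\left(j \right)} = 22 j$ ($n{\left(j \right)} = 11 \cdot 2 j = 22 j$)
$\frac{x{\left(h,S \right)} + n{\left(-44 \right)}}{-2242 - 2038} = \frac{17 + 22 \left(-44\right)}{-2242 - 2038} = \frac{17 - 968}{-4280} = \left(-951\right) \left(- \frac{1}{4280}\right) = \frac{951}{4280}$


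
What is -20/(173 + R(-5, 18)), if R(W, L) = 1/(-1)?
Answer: -5/43 ≈ -0.11628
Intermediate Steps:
R(W, L) = -1
-20/(173 + R(-5, 18)) = -20/(173 - 1) = -20/172 = (1/172)*(-20) = -5/43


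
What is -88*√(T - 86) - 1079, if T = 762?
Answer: -3367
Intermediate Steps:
-88*√(T - 86) - 1079 = -88*√(762 - 86) - 1079 = -88*√676 - 1079 = -88*26 - 1079 = -2288 - 1079 = -3367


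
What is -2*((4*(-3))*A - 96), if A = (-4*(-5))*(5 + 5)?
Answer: 4992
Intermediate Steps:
A = 200 (A = 20*10 = 200)
-2*((4*(-3))*A - 96) = -2*((4*(-3))*200 - 96) = -2*(-12*200 - 96) = -2*(-2400 - 96) = -2*(-2496) = 4992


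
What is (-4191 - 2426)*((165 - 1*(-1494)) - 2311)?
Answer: 4314284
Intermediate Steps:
(-4191 - 2426)*((165 - 1*(-1494)) - 2311) = -6617*((165 + 1494) - 2311) = -6617*(1659 - 2311) = -6617*(-652) = 4314284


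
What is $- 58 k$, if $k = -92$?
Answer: $5336$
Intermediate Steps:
$- 58 k = \left(-58\right) \left(-92\right) = 5336$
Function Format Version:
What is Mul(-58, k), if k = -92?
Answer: 5336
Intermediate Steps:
Mul(-58, k) = Mul(-58, -92) = 5336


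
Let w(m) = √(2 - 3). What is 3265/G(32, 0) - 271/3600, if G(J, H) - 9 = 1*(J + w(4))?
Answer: 240729089/3027600 - 3265*I/1682 ≈ 79.511 - 1.9411*I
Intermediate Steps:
w(m) = I (w(m) = √(-1) = I)
G(J, H) = 9 + I + J (G(J, H) = 9 + 1*(J + I) = 9 + 1*(I + J) = 9 + (I + J) = 9 + I + J)
3265/G(32, 0) - 271/3600 = 3265/(9 + I + 32) - 271/3600 = 3265/(41 + I) - 271*1/3600 = 3265*((41 - I)/1682) - 271/3600 = 3265*(41 - I)/1682 - 271/3600 = -271/3600 + 3265*(41 - I)/1682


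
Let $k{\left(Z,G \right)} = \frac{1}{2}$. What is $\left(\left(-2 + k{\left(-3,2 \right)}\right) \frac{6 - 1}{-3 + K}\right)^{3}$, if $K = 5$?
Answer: $- \frac{3375}{64} \approx -52.734$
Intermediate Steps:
$k{\left(Z,G \right)} = \frac{1}{2}$
$\left(\left(-2 + k{\left(-3,2 \right)}\right) \frac{6 - 1}{-3 + K}\right)^{3} = \left(\left(-2 + \frac{1}{2}\right) \frac{6 - 1}{-3 + 5}\right)^{3} = \left(- \frac{3 \cdot \frac{5}{2}}{2}\right)^{3} = \left(- \frac{3 \cdot 5 \cdot \frac{1}{2}}{2}\right)^{3} = \left(\left(- \frac{3}{2}\right) \frac{5}{2}\right)^{3} = \left(- \frac{15}{4}\right)^{3} = - \frac{3375}{64}$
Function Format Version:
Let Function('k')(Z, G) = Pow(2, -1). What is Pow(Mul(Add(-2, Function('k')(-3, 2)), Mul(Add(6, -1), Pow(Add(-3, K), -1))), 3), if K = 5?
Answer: Rational(-3375, 64) ≈ -52.734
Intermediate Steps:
Function('k')(Z, G) = Rational(1, 2)
Pow(Mul(Add(-2, Function('k')(-3, 2)), Mul(Add(6, -1), Pow(Add(-3, K), -1))), 3) = Pow(Mul(Add(-2, Rational(1, 2)), Mul(Add(6, -1), Pow(Add(-3, 5), -1))), 3) = Pow(Mul(Rational(-3, 2), Mul(5, Pow(2, -1))), 3) = Pow(Mul(Rational(-3, 2), Mul(5, Rational(1, 2))), 3) = Pow(Mul(Rational(-3, 2), Rational(5, 2)), 3) = Pow(Rational(-15, 4), 3) = Rational(-3375, 64)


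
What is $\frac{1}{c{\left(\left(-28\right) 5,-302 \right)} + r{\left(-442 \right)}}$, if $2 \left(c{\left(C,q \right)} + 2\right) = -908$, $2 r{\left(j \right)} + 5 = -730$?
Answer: $- \frac{2}{1647} \approx -0.0012143$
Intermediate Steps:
$r{\left(j \right)} = - \frac{735}{2}$ ($r{\left(j \right)} = - \frac{5}{2} + \frac{1}{2} \left(-730\right) = - \frac{5}{2} - 365 = - \frac{735}{2}$)
$c{\left(C,q \right)} = -456$ ($c{\left(C,q \right)} = -2 + \frac{1}{2} \left(-908\right) = -2 - 454 = -456$)
$\frac{1}{c{\left(\left(-28\right) 5,-302 \right)} + r{\left(-442 \right)}} = \frac{1}{-456 - \frac{735}{2}} = \frac{1}{- \frac{1647}{2}} = - \frac{2}{1647}$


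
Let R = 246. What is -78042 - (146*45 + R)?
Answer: -84858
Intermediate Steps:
-78042 - (146*45 + R) = -78042 - (146*45 + 246) = -78042 - (6570 + 246) = -78042 - 1*6816 = -78042 - 6816 = -84858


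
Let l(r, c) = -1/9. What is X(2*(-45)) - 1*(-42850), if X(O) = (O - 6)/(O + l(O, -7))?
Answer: 34752214/811 ≈ 42851.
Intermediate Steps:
l(r, c) = -1/9 (l(r, c) = -1*1/9 = -1/9)
X(O) = (-6 + O)/(-1/9 + O) (X(O) = (O - 6)/(O - 1/9) = (-6 + O)/(-1/9 + O))
X(2*(-45)) - 1*(-42850) = 9*(-6 + 2*(-45))/(-1 + 9*(2*(-45))) - 1*(-42850) = 9*(-6 - 90)/(-1 + 9*(-90)) + 42850 = 9*(-96)/(-1 - 810) + 42850 = 9*(-96)/(-811) + 42850 = 9*(-1/811)*(-96) + 42850 = 864/811 + 42850 = 34752214/811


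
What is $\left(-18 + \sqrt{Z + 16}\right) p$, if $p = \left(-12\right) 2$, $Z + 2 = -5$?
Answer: $360$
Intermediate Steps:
$Z = -7$ ($Z = -2 - 5 = -7$)
$p = -24$
$\left(-18 + \sqrt{Z + 16}\right) p = \left(-18 + \sqrt{-7 + 16}\right) \left(-24\right) = \left(-18 + \sqrt{9}\right) \left(-24\right) = \left(-18 + 3\right) \left(-24\right) = \left(-15\right) \left(-24\right) = 360$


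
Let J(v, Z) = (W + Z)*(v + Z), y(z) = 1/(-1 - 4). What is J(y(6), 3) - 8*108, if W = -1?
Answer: -4292/5 ≈ -858.40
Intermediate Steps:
y(z) = -1/5 (y(z) = 1/(-5) = -1/5)
J(v, Z) = (-1 + Z)*(Z + v) (J(v, Z) = (-1 + Z)*(v + Z) = (-1 + Z)*(Z + v))
J(y(6), 3) - 8*108 = (3**2 - 1*3 - 1*(-1/5) + 3*(-1/5)) - 8*108 = (9 - 3 + 1/5 - 3/5) - 864 = 28/5 - 864 = -4292/5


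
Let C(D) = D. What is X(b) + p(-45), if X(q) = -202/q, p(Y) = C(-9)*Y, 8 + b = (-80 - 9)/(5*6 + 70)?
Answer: 380245/889 ≈ 427.72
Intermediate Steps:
b = -889/100 (b = -8 + (-80 - 9)/(5*6 + 70) = -8 - 89/(30 + 70) = -8 - 89/100 = -889/100 ≈ -8.8900)
p(Y) = -9*Y
X(b) + p(-45) = -202/(-889/100) - 9*(-45) = -202*(-100/889) + 405 = 20200/889 + 405 = 380245/889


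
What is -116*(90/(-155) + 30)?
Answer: -105792/31 ≈ -3412.6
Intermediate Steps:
-116*(90/(-155) + 30) = -116*(90*(-1/155) + 30) = -116*(-18/31 + 30) = -116*912/31 = -105792/31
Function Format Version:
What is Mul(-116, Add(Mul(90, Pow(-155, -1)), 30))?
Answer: Rational(-105792, 31) ≈ -3412.6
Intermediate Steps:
Mul(-116, Add(Mul(90, Pow(-155, -1)), 30)) = Mul(-116, Add(Mul(90, Rational(-1, 155)), 30)) = Mul(-116, Add(Rational(-18, 31), 30)) = Mul(-116, Rational(912, 31)) = Rational(-105792, 31)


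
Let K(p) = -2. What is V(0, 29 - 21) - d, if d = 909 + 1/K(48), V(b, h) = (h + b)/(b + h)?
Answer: -1815/2 ≈ -907.50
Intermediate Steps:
V(b, h) = 1 (V(b, h) = (b + h)/(b + h) = 1)
d = 1817/2 (d = 909 + 1/(-2) = 909 - ½ = 1817/2 ≈ 908.50)
V(0, 29 - 21) - d = 1 - 1*1817/2 = 1 - 1817/2 = -1815/2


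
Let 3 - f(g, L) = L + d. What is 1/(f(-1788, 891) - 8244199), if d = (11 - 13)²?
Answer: -1/8245091 ≈ -1.2128e-7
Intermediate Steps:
d = 4 (d = (-2)² = 4)
f(g, L) = -1 - L (f(g, L) = 3 - (L + 4) = 3 - (4 + L) = 3 + (-4 - L) = -1 - L)
1/(f(-1788, 891) - 8244199) = 1/((-1 - 1*891) - 8244199) = 1/((-1 - 891) - 8244199) = 1/(-892 - 8244199) = 1/(-8245091) = -1/8245091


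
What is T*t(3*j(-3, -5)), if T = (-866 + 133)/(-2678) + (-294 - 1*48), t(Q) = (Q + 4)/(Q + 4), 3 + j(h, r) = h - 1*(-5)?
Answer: -915143/2678 ≈ -341.73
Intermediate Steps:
j(h, r) = 2 + h (j(h, r) = -3 + (h - 1*(-5)) = -3 + (h + 5) = -3 + (5 + h) = 2 + h)
t(Q) = 1 (t(Q) = (4 + Q)/(4 + Q) = 1)
T = -915143/2678 (T = -733*(-1/2678) + (-294 - 48) = 733/2678 - 342 = -915143/2678 ≈ -341.73)
T*t(3*j(-3, -5)) = -915143/2678*1 = -915143/2678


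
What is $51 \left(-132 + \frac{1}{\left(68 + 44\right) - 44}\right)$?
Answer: $- \frac{26925}{4} \approx -6731.3$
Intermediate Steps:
$51 \left(-132 + \frac{1}{\left(68 + 44\right) - 44}\right) = 51 \left(-132 + \frac{1}{112 - 44}\right) = 51 \left(-132 + \frac{1}{68}\right) = 51 \left(- \frac{8975}{68}\right) = - \frac{26925}{4}$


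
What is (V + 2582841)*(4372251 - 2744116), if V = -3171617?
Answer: -958606812760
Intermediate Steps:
(V + 2582841)*(4372251 - 2744116) = (-3171617 + 2582841)*(4372251 - 2744116) = -588776*1628135 = -958606812760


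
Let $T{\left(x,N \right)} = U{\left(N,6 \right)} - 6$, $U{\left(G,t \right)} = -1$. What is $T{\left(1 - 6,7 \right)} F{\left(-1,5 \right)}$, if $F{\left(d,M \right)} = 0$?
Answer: $0$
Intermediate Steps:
$T{\left(x,N \right)} = -7$ ($T{\left(x,N \right)} = -1 - 6 = -7$)
$T{\left(1 - 6,7 \right)} F{\left(-1,5 \right)} = \left(-7\right) 0 = 0$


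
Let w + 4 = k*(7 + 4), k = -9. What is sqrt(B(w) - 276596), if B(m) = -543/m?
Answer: 2387*I*sqrt(515)/103 ≈ 525.92*I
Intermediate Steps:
w = -103 (w = -4 - 9*(7 + 4) = -4 - 9*11 = -4 - 99 = -103)
sqrt(B(w) - 276596) = sqrt(-543/(-103) - 276596) = sqrt(-543*(-1/103) - 276596) = sqrt(543/103 - 276596) = sqrt(-28488845/103) = 2387*I*sqrt(515)/103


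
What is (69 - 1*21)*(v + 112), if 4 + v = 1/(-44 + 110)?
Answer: 57032/11 ≈ 5184.7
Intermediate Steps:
v = -263/66 (v = -4 + 1/(-44 + 110) = -4 + 1/66 = -263/66 ≈ -3.9848)
(69 - 1*21)*(v + 112) = (69 - 1*21)*(-263/66 + 112) = (69 - 21)*(7129/66) = 48*(7129/66) = 57032/11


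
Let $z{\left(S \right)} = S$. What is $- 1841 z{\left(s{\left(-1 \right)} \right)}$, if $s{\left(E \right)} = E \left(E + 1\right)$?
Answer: $0$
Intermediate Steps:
$s{\left(E \right)} = E \left(1 + E\right)$
$- 1841 z{\left(s{\left(-1 \right)} \right)} = - 1841 \left(- (1 - 1)\right) = - 1841 \left(\left(-1\right) 0\right) = \left(-1841\right) 0 = 0$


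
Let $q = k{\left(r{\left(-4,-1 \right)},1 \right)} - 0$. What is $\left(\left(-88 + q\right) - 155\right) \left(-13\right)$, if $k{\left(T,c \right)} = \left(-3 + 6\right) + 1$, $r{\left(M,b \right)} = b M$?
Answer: $3107$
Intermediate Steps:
$r{\left(M,b \right)} = M b$
$k{\left(T,c \right)} = 4$ ($k{\left(T,c \right)} = 3 + 1 = 4$)
$q = 4$ ($q = 4 - 0 = 4 + 0 = 4$)
$\left(\left(-88 + q\right) - 155\right) \left(-13\right) = \left(\left(-88 + 4\right) - 155\right) \left(-13\right) = \left(-84 - 155\right) \left(-13\right) = \left(-239\right) \left(-13\right) = 3107$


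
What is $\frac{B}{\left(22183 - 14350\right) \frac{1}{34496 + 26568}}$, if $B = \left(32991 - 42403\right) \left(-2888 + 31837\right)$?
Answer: $- \frac{16637985219232}{7833} \approx -2.1241 \cdot 10^{9}$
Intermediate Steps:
$B = -272467988$ ($B = \left(-9412\right) 28949 = -272467988$)
$\frac{B}{\left(22183 - 14350\right) \frac{1}{34496 + 26568}} = - \frac{272467988}{\left(22183 - 14350\right) \frac{1}{34496 + 26568}} = - \frac{272467988}{7833 \cdot \frac{1}{61064}} = - \frac{272467988}{\frac{7833}{61064}} = \left(-272467988\right) \frac{61064}{7833} = - \frac{16637985219232}{7833}$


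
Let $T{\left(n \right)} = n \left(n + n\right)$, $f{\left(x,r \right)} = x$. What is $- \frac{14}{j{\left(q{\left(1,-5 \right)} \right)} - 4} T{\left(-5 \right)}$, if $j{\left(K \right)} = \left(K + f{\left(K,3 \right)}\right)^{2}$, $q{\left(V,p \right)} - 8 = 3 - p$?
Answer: $- \frac{35}{51} \approx -0.68627$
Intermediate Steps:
$q{\left(V,p \right)} = 11 - p$ ($q{\left(V,p \right)} = 8 - \left(-3 + p\right) = 11 - p$)
$j{\left(K \right)} = 4 K^{2}$ ($j{\left(K \right)} = \left(K + K\right)^{2} = \left(2 K\right)^{2} = 4 K^{2}$)
$T{\left(n \right)} = 2 n^{2}$ ($T{\left(n \right)} = n 2 n = 2 n^{2}$)
$- \frac{14}{j{\left(q{\left(1,-5 \right)} \right)} - 4} T{\left(-5 \right)} = - \frac{14}{4 \left(11 - -5\right)^{2} - 4} \cdot 2 \left(-5\right)^{2} = - \frac{14}{4 \left(11 + 5\right)^{2} - 4} \cdot 2 \cdot 25 = - \frac{14}{4 \cdot 16^{2} - 4} \cdot 50 = - \frac{14}{4 \cdot 256 - 4} \cdot 50 = - \frac{14}{1024 - 4} \cdot 50 = - \frac{14}{1020} \cdot 50 = \left(-14\right) \frac{1}{1020} \cdot 50 = \left(- \frac{7}{510}\right) 50 = - \frac{35}{51}$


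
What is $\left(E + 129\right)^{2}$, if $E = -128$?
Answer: $1$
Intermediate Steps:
$\left(E + 129\right)^{2} = \left(-128 + 129\right)^{2} = 1^{2} = 1$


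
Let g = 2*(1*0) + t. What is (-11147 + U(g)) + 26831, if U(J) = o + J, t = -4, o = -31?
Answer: 15649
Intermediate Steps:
g = -4 (g = 2*(1*0) - 4 = 2*0 - 4 = 0 - 4 = -4)
U(J) = -31 + J
(-11147 + U(g)) + 26831 = (-11147 + (-31 - 4)) + 26831 = (-11147 - 35) + 26831 = -11182 + 26831 = 15649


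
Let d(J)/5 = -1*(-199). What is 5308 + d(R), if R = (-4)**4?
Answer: 6303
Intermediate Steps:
R = 256
d(J) = 995 (d(J) = 5*(-1*(-199)) = 5*199 = 995)
5308 + d(R) = 5308 + 995 = 6303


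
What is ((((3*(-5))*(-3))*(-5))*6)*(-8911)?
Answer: 12029850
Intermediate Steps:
((((3*(-5))*(-3))*(-5))*6)*(-8911) = ((-15*(-3)*(-5))*6)*(-8911) = ((45*(-5))*6)*(-8911) = -225*6*(-8911) = -1350*(-8911) = 12029850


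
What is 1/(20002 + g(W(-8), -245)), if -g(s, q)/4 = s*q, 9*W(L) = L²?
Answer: 9/242738 ≈ 3.7077e-5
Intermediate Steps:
W(L) = L²/9
g(s, q) = -4*q*s (g(s, q) = -4*s*q = -4*q*s)
1/(20002 + g(W(-8), -245)) = 1/(20002 - 4*(-245)*(⅑)*(-8)²) = 1/(20002 - 4*(-245)*(⅑)*64) = 1/(20002 - 4*(-245)*64/9) = 1/(20002 + 62720/9) = 1/(242738/9) = 9/242738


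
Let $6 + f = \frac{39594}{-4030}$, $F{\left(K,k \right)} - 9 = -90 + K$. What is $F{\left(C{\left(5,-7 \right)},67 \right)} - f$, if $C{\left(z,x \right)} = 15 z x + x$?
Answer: $- \frac{1203308}{2015} \approx -597.17$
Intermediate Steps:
$C{\left(z,x \right)} = x + 15 x z$ ($C{\left(z,x \right)} = 15 x z + x = x + 15 x z$)
$F{\left(K,k \right)} = -81 + K$ ($F{\left(K,k \right)} = 9 + \left(-90 + K\right) = -81 + K$)
$f = - \frac{31887}{2015}$ ($f = -6 + \frac{39594}{-4030} = -6 + 39594 \left(- \frac{1}{4030}\right) = -6 - \frac{19797}{2015} = - \frac{31887}{2015} \approx -15.825$)
$F{\left(C{\left(5,-7 \right)},67 \right)} - f = \left(-81 - 7 \left(1 + 15 \cdot 5\right)\right) - - \frac{31887}{2015} = \left(-81 - 7 \left(1 + 75\right)\right) + \frac{31887}{2015} = \left(-81 - 532\right) + \frac{31887}{2015} = -613 + \frac{31887}{2015} = - \frac{1203308}{2015}$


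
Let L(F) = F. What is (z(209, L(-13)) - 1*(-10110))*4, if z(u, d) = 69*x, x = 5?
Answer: 41820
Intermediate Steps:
z(u, d) = 345 (z(u, d) = 69*5 = 345)
(z(209, L(-13)) - 1*(-10110))*4 = (345 - 1*(-10110))*4 = (345 + 10110)*4 = 10455*4 = 41820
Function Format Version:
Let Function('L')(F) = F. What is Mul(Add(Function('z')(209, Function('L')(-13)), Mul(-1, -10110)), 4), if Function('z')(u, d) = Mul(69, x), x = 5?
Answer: 41820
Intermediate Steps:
Function('z')(u, d) = 345 (Function('z')(u, d) = Mul(69, 5) = 345)
Mul(Add(Function('z')(209, Function('L')(-13)), Mul(-1, -10110)), 4) = Mul(Add(345, Mul(-1, -10110)), 4) = Mul(Add(345, 10110), 4) = Mul(10455, 4) = 41820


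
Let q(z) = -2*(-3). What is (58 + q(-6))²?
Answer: 4096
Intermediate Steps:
q(z) = 6
(58 + q(-6))² = (58 + 6)² = 64² = 4096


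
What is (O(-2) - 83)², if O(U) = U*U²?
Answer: 8281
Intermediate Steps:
O(U) = U³
(O(-2) - 83)² = ((-2)³ - 83)² = (-8 - 83)² = (-91)² = 8281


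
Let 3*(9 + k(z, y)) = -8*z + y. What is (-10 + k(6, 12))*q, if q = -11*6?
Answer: 2046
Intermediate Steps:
k(z, y) = -9 - 8*z/3 + y/3 (k(z, y) = -9 + (-8*z + y)/3 = -9 + (y - 8*z)/3 = -9 + (-8*z/3 + y/3) = -9 - 8*z/3 + y/3)
q = -66
(-10 + k(6, 12))*q = (-10 + (-9 - 8/3*6 + (⅓)*12))*(-66) = (-10 + (-9 - 16 + 4))*(-66) = (-10 - 21)*(-66) = -31*(-66) = 2046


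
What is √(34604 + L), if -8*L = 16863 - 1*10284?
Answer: √540506/4 ≈ 183.80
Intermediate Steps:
L = -6579/8 (L = -(16863 - 1*10284)/8 = -(16863 - 10284)/8 = -⅛*6579 = -6579/8 ≈ -822.38)
√(34604 + L) = √(34604 - 6579/8) = √(270253/8) = √540506/4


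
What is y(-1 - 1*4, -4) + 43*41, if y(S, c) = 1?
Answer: 1764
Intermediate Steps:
y(-1 - 1*4, -4) + 43*41 = 1 + 43*41 = 1 + 1763 = 1764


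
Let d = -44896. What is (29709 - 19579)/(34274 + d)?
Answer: -5065/5311 ≈ -0.95368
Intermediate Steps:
(29709 - 19579)/(34274 + d) = (29709 - 19579)/(34274 - 44896) = 10130/(-10622) = 10130*(-1/10622) = -5065/5311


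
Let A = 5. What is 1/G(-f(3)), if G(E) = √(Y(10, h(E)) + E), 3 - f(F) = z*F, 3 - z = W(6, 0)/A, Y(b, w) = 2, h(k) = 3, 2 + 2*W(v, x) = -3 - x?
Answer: √38/19 ≈ 0.32444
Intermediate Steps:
W(v, x) = -5/2 - x/2 (W(v, x) = -1 + (-3 - x)/2 = -1 + (-3/2 - x/2) = -5/2 - x/2)
z = 7/2 (z = 3 - (-5/2 - ½*0)/5 = 3 - (-5/2 + 0)/5 = 3 - (-5)/(2*5) = 3 - 1*(-½) = 3 + ½ = 7/2 ≈ 3.5000)
f(F) = 3 - 7*F/2
G(E) = √(2 + E)
1/G(-f(3)) = 1/(√(2 - (3 - 7/2*3))) = 1/(√(2 - (3 - 21/2))) = 1/(√(2 - 1*(-15/2))) = 1/(√(2 + 15/2)) = 1/(√(19/2)) = 1/(√38/2) = √38/19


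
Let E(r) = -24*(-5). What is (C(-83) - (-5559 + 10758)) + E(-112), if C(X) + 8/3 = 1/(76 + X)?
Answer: -106718/21 ≈ -5081.8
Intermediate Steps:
C(X) = -8/3 + 1/(76 + X)
E(r) = 120
(C(-83) - (-5559 + 10758)) + E(-112) = ((-605 - 8*(-83))/(3*(76 - 83)) - (-5559 + 10758)) + 120 = ((⅓)*(-605 + 664)/(-7) - 1*5199) + 120 = ((⅓)*(-⅐)*59 - 5199) + 120 = (-59/21 - 5199) + 120 = -109238/21 + 120 = -106718/21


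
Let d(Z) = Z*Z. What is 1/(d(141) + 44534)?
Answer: 1/64415 ≈ 1.5524e-5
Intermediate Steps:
d(Z) = Z²
1/(d(141) + 44534) = 1/(141² + 44534) = 1/(19881 + 44534) = 1/64415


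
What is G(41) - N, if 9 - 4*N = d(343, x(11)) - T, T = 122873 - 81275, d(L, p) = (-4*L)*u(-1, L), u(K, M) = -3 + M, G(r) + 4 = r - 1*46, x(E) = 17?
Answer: -508123/4 ≈ -1.2703e+5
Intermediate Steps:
G(r) = -50 + r (G(r) = -4 + (r - 1*46) = -4 + (r - 46) = -4 + (-46 + r) = -50 + r)
d(L, p) = -4*L*(-3 + L) (d(L, p) = (-4*L)*(-3 + L) = -4*L*(-3 + L))
T = 41598
N = 508087/4 (N = 9/4 - (4*343*(3 - 1*343) - 1*41598)/4 = 9/4 - (4*343*(3 - 343) - 41598)/4 = 9/4 - (4*343*(-340) - 41598)/4 = 9/4 - (-466480 - 41598)/4 = 9/4 - ¼*(-508078) = 9/4 + 254039/2 = 508087/4 ≈ 1.2702e+5)
G(41) - N = (-50 + 41) - 1*508087/4 = -9 - 508087/4 = -508123/4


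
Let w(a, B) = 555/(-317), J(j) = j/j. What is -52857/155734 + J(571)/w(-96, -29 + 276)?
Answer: -78703313/86432370 ≈ -0.91058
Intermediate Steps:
J(j) = 1
w(a, B) = -555/317 (w(a, B) = 555*(-1/317) = -555/317)
-52857/155734 + J(571)/w(-96, -29 + 276) = -52857/155734 + 1/(-555/317) = -52857*1/155734 + 1*(-317/555) = -52857/155734 - 317/555 = -78703313/86432370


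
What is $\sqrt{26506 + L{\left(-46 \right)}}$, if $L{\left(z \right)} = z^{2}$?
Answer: $\sqrt{28622} \approx 169.18$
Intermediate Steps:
$\sqrt{26506 + L{\left(-46 \right)}} = \sqrt{26506 + \left(-46\right)^{2}} = \sqrt{26506 + 2116} = \sqrt{28622}$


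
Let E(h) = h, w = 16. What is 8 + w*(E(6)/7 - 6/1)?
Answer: -520/7 ≈ -74.286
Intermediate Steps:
8 + w*(E(6)/7 - 6/1) = 8 + 16*(6/7 - 6/1) = 8 + 16*(6*(⅐) - 6*1) = 8 + 16*(6/7 - 6) = 8 + 16*(-36/7) = 8 - 576/7 = -520/7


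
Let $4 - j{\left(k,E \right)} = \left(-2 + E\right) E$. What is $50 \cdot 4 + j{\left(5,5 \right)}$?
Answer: $189$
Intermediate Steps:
$j{\left(k,E \right)} = 4 - E \left(-2 + E\right)$ ($j{\left(k,E \right)} = 4 - \left(-2 + E\right) E = 4 - E \left(-2 + E\right)$)
$50 \cdot 4 + j{\left(5,5 \right)} = 50 \cdot 4 + \left(4 - 5^{2} + 2 \cdot 5\right) = 200 + \left(4 - 25 + 10\right) = 200 - 11 = 189$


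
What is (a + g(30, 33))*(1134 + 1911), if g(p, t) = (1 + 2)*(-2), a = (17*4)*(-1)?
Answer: -225330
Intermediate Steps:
a = -68 (a = 68*(-1) = -68)
g(p, t) = -6 (g(p, t) = 3*(-2) = -6)
(a + g(30, 33))*(1134 + 1911) = (-68 - 6)*(1134 + 1911) = -74*3045 = -225330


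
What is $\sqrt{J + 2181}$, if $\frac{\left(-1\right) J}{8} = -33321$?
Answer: $3 \sqrt{29861} \approx 518.41$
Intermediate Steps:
$J = 266568$ ($J = \left(-8\right) \left(-33321\right) = 266568$)
$\sqrt{J + 2181} = \sqrt{266568 + 2181} = \sqrt{268749} = 3 \sqrt{29861}$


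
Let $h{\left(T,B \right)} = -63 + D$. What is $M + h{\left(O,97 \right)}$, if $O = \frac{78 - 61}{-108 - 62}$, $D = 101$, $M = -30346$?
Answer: $-30308$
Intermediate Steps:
$O = - \frac{1}{10}$ ($O = \frac{17}{-170} = 17 \left(- \frac{1}{170}\right) = - \frac{1}{10} \approx -0.1$)
$h{\left(T,B \right)} = 38$ ($h{\left(T,B \right)} = -63 + 101 = 38$)
$M + h{\left(O,97 \right)} = -30346 + 38 = -30308$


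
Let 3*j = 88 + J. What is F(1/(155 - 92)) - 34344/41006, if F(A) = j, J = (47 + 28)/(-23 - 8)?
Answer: 52797463/1906779 ≈ 27.689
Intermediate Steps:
J = -75/31 (J = 75/(-31) = 75*(-1/31) = -75/31 ≈ -2.4194)
j = 2653/93 (j = (88 - 75/31)/3 = (1/3)*(2653/31) = 2653/93 ≈ 28.527)
F(A) = 2653/93
F(1/(155 - 92)) - 34344/41006 = 2653/93 - 34344/41006 = 2653/93 - 34344*1/41006 = 2653/93 - 17172/20503 = 52797463/1906779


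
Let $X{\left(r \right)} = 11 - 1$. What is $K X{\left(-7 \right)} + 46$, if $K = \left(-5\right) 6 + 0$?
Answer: $-254$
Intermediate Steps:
$X{\left(r \right)} = 10$
$K = -30$ ($K = -30 + 0 = -30$)
$K X{\left(-7 \right)} + 46 = \left(-30\right) 10 + 46 = -300 + 46 = -254$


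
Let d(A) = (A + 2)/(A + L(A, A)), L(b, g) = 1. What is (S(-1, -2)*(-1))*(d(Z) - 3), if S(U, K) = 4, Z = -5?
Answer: 9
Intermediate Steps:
d(A) = (2 + A)/(1 + A) (d(A) = (A + 2)/(A + 1) = (2 + A)/(1 + A))
(S(-1, -2)*(-1))*(d(Z) - 3) = (4*(-1))*((2 - 5)/(1 - 5) - 3) = -4*(-3/(-4) - 3) = -4*(-1/4*(-3) - 3) = -4*(3/4 - 3) = -4*(-9/4) = 9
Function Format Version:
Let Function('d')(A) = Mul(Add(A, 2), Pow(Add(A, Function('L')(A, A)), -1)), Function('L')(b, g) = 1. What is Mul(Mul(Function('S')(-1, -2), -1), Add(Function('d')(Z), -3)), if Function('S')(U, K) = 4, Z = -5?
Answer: 9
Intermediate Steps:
Function('d')(A) = Mul(Pow(Add(1, A), -1), Add(2, A)) (Function('d')(A) = Mul(Add(A, 2), Pow(Add(A, 1), -1)) = Mul(Add(2, A), Pow(Add(1, A), -1)) = Mul(Pow(Add(1, A), -1), Add(2, A)))
Mul(Mul(Function('S')(-1, -2), -1), Add(Function('d')(Z), -3)) = Mul(Mul(4, -1), Add(Mul(Pow(Add(1, -5), -1), Add(2, -5)), -3)) = Mul(-4, Add(Mul(Pow(-4, -1), -3), -3)) = Mul(-4, Add(Mul(Rational(-1, 4), -3), -3)) = Mul(-4, Add(Rational(3, 4), -3)) = Mul(-4, Rational(-9, 4)) = 9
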